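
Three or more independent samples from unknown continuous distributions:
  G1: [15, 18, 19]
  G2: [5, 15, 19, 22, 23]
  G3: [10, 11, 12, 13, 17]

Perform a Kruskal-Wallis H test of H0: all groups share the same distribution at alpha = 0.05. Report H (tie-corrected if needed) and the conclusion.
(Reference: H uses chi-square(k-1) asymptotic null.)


Step 1: Combine all N = 13 observations and assign midranks.
sorted (value, group, rank): (5,G2,1), (10,G3,2), (11,G3,3), (12,G3,4), (13,G3,5), (15,G1,6.5), (15,G2,6.5), (17,G3,8), (18,G1,9), (19,G1,10.5), (19,G2,10.5), (22,G2,12), (23,G2,13)
Step 2: Sum ranks within each group.
R_1 = 26 (n_1 = 3)
R_2 = 43 (n_2 = 5)
R_3 = 22 (n_3 = 5)
Step 3: H = 12/(N(N+1)) * sum(R_i^2/n_i) - 3(N+1)
     = 12/(13*14) * (26^2/3 + 43^2/5 + 22^2/5) - 3*14
     = 0.065934 * 691.933 - 42
     = 3.621978.
Step 4: Ties present; correction factor C = 1 - 12/(13^3 - 13) = 0.994505. Corrected H = 3.621978 / 0.994505 = 3.641989.
Step 5: Under H0, H ~ chi^2(2); p-value = 0.161865.
Step 6: alpha = 0.05. fail to reject H0.

H = 3.6420, df = 2, p = 0.161865, fail to reject H0.


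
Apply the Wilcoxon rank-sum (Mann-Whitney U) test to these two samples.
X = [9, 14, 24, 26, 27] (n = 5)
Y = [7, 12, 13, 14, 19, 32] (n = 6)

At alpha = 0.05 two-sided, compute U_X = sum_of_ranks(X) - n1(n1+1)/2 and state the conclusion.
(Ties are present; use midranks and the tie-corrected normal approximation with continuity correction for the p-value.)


Step 1: Combine and sort all 11 observations; assign midranks.
sorted (value, group): (7,Y), (9,X), (12,Y), (13,Y), (14,X), (14,Y), (19,Y), (24,X), (26,X), (27,X), (32,Y)
ranks: 7->1, 9->2, 12->3, 13->4, 14->5.5, 14->5.5, 19->7, 24->8, 26->9, 27->10, 32->11
Step 2: Rank sum for X: R1 = 2 + 5.5 + 8 + 9 + 10 = 34.5.
Step 3: U_X = R1 - n1(n1+1)/2 = 34.5 - 5*6/2 = 34.5 - 15 = 19.5.
       U_Y = n1*n2 - U_X = 30 - 19.5 = 10.5.
Step 4: Ties are present, so use the tie-corrected normal approximation (with continuity correction) for the p-value.
Step 5: p-value = 0.464192; compare to alpha = 0.05. fail to reject H0.

U_X = 19.5, p = 0.464192, fail to reject H0 at alpha = 0.05.


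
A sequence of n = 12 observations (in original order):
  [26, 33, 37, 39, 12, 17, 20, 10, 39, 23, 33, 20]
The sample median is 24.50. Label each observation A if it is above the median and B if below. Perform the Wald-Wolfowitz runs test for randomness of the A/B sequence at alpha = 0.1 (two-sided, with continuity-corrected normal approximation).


Step 1: Compute median = 24.50; label A = above, B = below.
Labels in order: AAAABBBBABAB  (n_A = 6, n_B = 6)
Step 2: Count runs R = 6.
Step 3: Under H0 (random ordering), E[R] = 2*n_A*n_B/(n_A+n_B) + 1 = 2*6*6/12 + 1 = 7.0000.
        Var[R] = 2*n_A*n_B*(2*n_A*n_B - n_A - n_B) / ((n_A+n_B)^2 * (n_A+n_B-1)) = 4320/1584 = 2.7273.
        SD[R] = 1.6514.
Step 4: Continuity-corrected z = (R + 0.5 - E[R]) / SD[R] = (6 + 0.5 - 7.0000) / 1.6514 = -0.3028.
Step 5: Two-sided p-value via normal approximation = 2*(1 - Phi(|z|)) = 0.762069.
Step 6: alpha = 0.1. fail to reject H0.

R = 6, z = -0.3028, p = 0.762069, fail to reject H0.


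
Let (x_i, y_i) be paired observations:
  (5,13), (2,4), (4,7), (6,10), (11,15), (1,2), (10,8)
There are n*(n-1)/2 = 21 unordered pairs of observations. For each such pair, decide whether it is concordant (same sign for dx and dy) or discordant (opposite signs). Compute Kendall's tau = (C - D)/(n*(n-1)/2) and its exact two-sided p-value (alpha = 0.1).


Step 1: Enumerate the 21 unordered pairs (i,j) with i<j and classify each by sign(x_j-x_i) * sign(y_j-y_i).
  (1,2):dx=-3,dy=-9->C; (1,3):dx=-1,dy=-6->C; (1,4):dx=+1,dy=-3->D; (1,5):dx=+6,dy=+2->C
  (1,6):dx=-4,dy=-11->C; (1,7):dx=+5,dy=-5->D; (2,3):dx=+2,dy=+3->C; (2,4):dx=+4,dy=+6->C
  (2,5):dx=+9,dy=+11->C; (2,6):dx=-1,dy=-2->C; (2,7):dx=+8,dy=+4->C; (3,4):dx=+2,dy=+3->C
  (3,5):dx=+7,dy=+8->C; (3,6):dx=-3,dy=-5->C; (3,7):dx=+6,dy=+1->C; (4,5):dx=+5,dy=+5->C
  (4,6):dx=-5,dy=-8->C; (4,7):dx=+4,dy=-2->D; (5,6):dx=-10,dy=-13->C; (5,7):dx=-1,dy=-7->C
  (6,7):dx=+9,dy=+6->C
Step 2: C = 18, D = 3, total pairs = 21.
Step 3: tau = (C - D)/(n(n-1)/2) = (18 - 3)/21 = 0.714286.
Step 4: Exact two-sided p-value (enumerate n! = 5040 permutations of y under H0): p = 0.030159.
Step 5: alpha = 0.1. reject H0.

tau_b = 0.7143 (C=18, D=3), p = 0.030159, reject H0.


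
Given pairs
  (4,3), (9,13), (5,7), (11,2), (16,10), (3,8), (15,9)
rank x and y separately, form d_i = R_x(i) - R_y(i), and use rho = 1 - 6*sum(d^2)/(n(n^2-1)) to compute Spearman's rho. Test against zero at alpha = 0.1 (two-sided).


Step 1: Rank x and y separately (midranks; no ties here).
rank(x): 4->2, 9->4, 5->3, 11->5, 16->7, 3->1, 15->6
rank(y): 3->2, 13->7, 7->3, 2->1, 10->6, 8->4, 9->5
Step 2: d_i = R_x(i) - R_y(i); compute d_i^2.
  (2-2)^2=0, (4-7)^2=9, (3-3)^2=0, (5-1)^2=16, (7-6)^2=1, (1-4)^2=9, (6-5)^2=1
sum(d^2) = 36.
Step 3: rho = 1 - 6*36 / (7*(7^2 - 1)) = 1 - 216/336 = 0.357143.
Step 4: Under H0, t = rho * sqrt((n-2)/(1-rho^2)) = 0.8550 ~ t(5).
Step 5: Two-sided p-value from the t-distribution with 5 df = 0.431611.
Step 6: alpha = 0.1. fail to reject H0.

rho = 0.3571, p = 0.431611, fail to reject H0 at alpha = 0.1.


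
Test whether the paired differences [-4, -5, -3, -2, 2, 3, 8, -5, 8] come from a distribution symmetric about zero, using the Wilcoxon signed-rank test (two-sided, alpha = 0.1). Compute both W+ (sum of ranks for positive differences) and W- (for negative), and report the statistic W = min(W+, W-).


Step 1: Drop any zero differences (none here) and take |d_i|.
|d| = [4, 5, 3, 2, 2, 3, 8, 5, 8]
Step 2: Midrank |d_i| (ties get averaged ranks).
ranks: |4|->5, |5|->6.5, |3|->3.5, |2|->1.5, |2|->1.5, |3|->3.5, |8|->8.5, |5|->6.5, |8|->8.5
Step 3: Attach original signs; sum ranks with positive sign and with negative sign.
W+ = 1.5 + 3.5 + 8.5 + 8.5 = 22
W- = 5 + 6.5 + 3.5 + 1.5 + 6.5 = 23
(Check: W+ + W- = 45 should equal n(n+1)/2 = 45.)
Step 4: Test statistic W = min(W+, W-) = 22.
Step 5: Ties in |d|, so use the tie-corrected normal approximation.
        E[W] = n(n+1)/4 = 9*10/4 = 22.5.
        Tie groups: |d|=2 (t=2), |d|=3 (t=2), |d|=5 (t=2), |d|=8 (t=2); sum(t^3 - t) = 24.
        Var[W] = n(n+1)(2n+1)/24 - sum(t^3-t)/48 = 1710/24 - 24/48 = 70.75.
        z = (W - E[W]) / sqrt(Var[W]) = (22 - 22.5) / 8.4113 = -0.0594.
        Two-sided p = 2*Phi(z) = 0.952599.
Step 6: alpha = 0.1. fail to reject H0.

W+ = 22, W- = 23, W = min = 22, p = 0.952599, fail to reject H0.


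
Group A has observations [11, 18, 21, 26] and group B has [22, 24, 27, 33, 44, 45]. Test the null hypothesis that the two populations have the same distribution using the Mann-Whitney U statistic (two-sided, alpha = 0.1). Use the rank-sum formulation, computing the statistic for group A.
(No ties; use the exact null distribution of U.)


Step 1: Combine and sort all 10 observations; assign midranks.
sorted (value, group): (11,X), (18,X), (21,X), (22,Y), (24,Y), (26,X), (27,Y), (33,Y), (44,Y), (45,Y)
ranks: 11->1, 18->2, 21->3, 22->4, 24->5, 26->6, 27->7, 33->8, 44->9, 45->10
Step 2: Rank sum for X: R1 = 1 + 2 + 3 + 6 = 12.
Step 3: U_X = R1 - n1(n1+1)/2 = 12 - 4*5/2 = 12 - 10 = 2.
       U_Y = n1*n2 - U_X = 24 - 2 = 22.
Step 4: No ties, so the exact null distribution of U (based on enumerating the C(10,4) = 210 equally likely rank assignments) gives the two-sided p-value.
Step 5: p-value = 0.038095; compare to alpha = 0.1. reject H0.

U_X = 2, p = 0.038095, reject H0 at alpha = 0.1.


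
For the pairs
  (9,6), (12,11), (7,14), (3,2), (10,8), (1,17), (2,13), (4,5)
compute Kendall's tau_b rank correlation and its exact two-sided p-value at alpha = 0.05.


Step 1: Enumerate the 28 unordered pairs (i,j) with i<j and classify each by sign(x_j-x_i) * sign(y_j-y_i).
  (1,2):dx=+3,dy=+5->C; (1,3):dx=-2,dy=+8->D; (1,4):dx=-6,dy=-4->C; (1,5):dx=+1,dy=+2->C
  (1,6):dx=-8,dy=+11->D; (1,7):dx=-7,dy=+7->D; (1,8):dx=-5,dy=-1->C; (2,3):dx=-5,dy=+3->D
  (2,4):dx=-9,dy=-9->C; (2,5):dx=-2,dy=-3->C; (2,6):dx=-11,dy=+6->D; (2,7):dx=-10,dy=+2->D
  (2,8):dx=-8,dy=-6->C; (3,4):dx=-4,dy=-12->C; (3,5):dx=+3,dy=-6->D; (3,6):dx=-6,dy=+3->D
  (3,7):dx=-5,dy=-1->C; (3,8):dx=-3,dy=-9->C; (4,5):dx=+7,dy=+6->C; (4,6):dx=-2,dy=+15->D
  (4,7):dx=-1,dy=+11->D; (4,8):dx=+1,dy=+3->C; (5,6):dx=-9,dy=+9->D; (5,7):dx=-8,dy=+5->D
  (5,8):dx=-6,dy=-3->C; (6,7):dx=+1,dy=-4->D; (6,8):dx=+3,dy=-12->D; (7,8):dx=+2,dy=-8->D
Step 2: C = 13, D = 15, total pairs = 28.
Step 3: tau = (C - D)/(n(n-1)/2) = (13 - 15)/28 = -0.071429.
Step 4: Exact two-sided p-value (enumerate n! = 40320 permutations of y under H0): p = 0.904861.
Step 5: alpha = 0.05. fail to reject H0.

tau_b = -0.0714 (C=13, D=15), p = 0.904861, fail to reject H0.


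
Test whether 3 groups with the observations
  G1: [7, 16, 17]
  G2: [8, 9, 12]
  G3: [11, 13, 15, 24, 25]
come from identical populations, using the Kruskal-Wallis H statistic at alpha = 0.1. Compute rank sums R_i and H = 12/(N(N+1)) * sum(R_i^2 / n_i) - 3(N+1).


Step 1: Combine all N = 11 observations and assign midranks.
sorted (value, group, rank): (7,G1,1), (8,G2,2), (9,G2,3), (11,G3,4), (12,G2,5), (13,G3,6), (15,G3,7), (16,G1,8), (17,G1,9), (24,G3,10), (25,G3,11)
Step 2: Sum ranks within each group.
R_1 = 18 (n_1 = 3)
R_2 = 10 (n_2 = 3)
R_3 = 38 (n_3 = 5)
Step 3: H = 12/(N(N+1)) * sum(R_i^2/n_i) - 3(N+1)
     = 12/(11*12) * (18^2/3 + 10^2/3 + 38^2/5) - 3*12
     = 0.090909 * 430.133 - 36
     = 3.103030.
Step 4: No ties, so H is used without correction.
Step 5: Under H0, H ~ chi^2(2); p-value = 0.211927.
Step 6: alpha = 0.1. fail to reject H0.

H = 3.1030, df = 2, p = 0.211927, fail to reject H0.


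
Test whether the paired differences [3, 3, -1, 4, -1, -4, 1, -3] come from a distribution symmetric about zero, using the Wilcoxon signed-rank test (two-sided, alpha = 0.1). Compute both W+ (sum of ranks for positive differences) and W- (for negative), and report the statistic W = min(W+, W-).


Step 1: Drop any zero differences (none here) and take |d_i|.
|d| = [3, 3, 1, 4, 1, 4, 1, 3]
Step 2: Midrank |d_i| (ties get averaged ranks).
ranks: |3|->5, |3|->5, |1|->2, |4|->7.5, |1|->2, |4|->7.5, |1|->2, |3|->5
Step 3: Attach original signs; sum ranks with positive sign and with negative sign.
W+ = 5 + 5 + 7.5 + 2 = 19.5
W- = 2 + 2 + 7.5 + 5 = 16.5
(Check: W+ + W- = 36 should equal n(n+1)/2 = 36.)
Step 4: Test statistic W = min(W+, W-) = 16.5.
Step 5: Ties in |d|, so use the tie-corrected normal approximation.
        E[W] = n(n+1)/4 = 8*9/4 = 18.
        Tie groups: |d|=1 (t=3), |d|=3 (t=3), |d|=4 (t=2); sum(t^3 - t) = 54.
        Var[W] = n(n+1)(2n+1)/24 - sum(t^3-t)/48 = 1224/24 - 54/48 = 49.875.
        z = (W - E[W]) / sqrt(Var[W]) = (16.5 - 18) / 7.0622 = -0.2124.
        Two-sided p = 2*Phi(z) = 0.831797.
Step 6: alpha = 0.1. fail to reject H0.

W+ = 19.5, W- = 16.5, W = min = 16.5, p = 0.831797, fail to reject H0.


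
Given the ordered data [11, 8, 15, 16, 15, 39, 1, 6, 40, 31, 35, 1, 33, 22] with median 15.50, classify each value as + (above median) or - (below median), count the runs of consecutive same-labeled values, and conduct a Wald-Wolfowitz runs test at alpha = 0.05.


Step 1: Compute median = 15.50; label A = above, B = below.
Labels in order: BBBABABBAAABAA  (n_A = 7, n_B = 7)
Step 2: Count runs R = 8.
Step 3: Under H0 (random ordering), E[R] = 2*n_A*n_B/(n_A+n_B) + 1 = 2*7*7/14 + 1 = 8.0000.
        Var[R] = 2*n_A*n_B*(2*n_A*n_B - n_A - n_B) / ((n_A+n_B)^2 * (n_A+n_B-1)) = 8232/2548 = 3.2308.
        SD[R] = 1.7974.
Step 4: R = E[R], so z = 0 with no continuity correction.
Step 5: Two-sided p-value via normal approximation = 2*(1 - Phi(|z|)) = 1.000000.
Step 6: alpha = 0.05. fail to reject H0.

R = 8, z = 0.0000, p = 1.000000, fail to reject H0.


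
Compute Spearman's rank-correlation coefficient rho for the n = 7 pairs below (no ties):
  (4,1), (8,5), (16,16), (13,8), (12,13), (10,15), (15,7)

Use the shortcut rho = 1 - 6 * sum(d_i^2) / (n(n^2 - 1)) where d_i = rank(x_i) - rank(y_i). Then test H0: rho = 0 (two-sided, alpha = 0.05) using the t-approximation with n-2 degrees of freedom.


Step 1: Rank x and y separately (midranks; no ties here).
rank(x): 4->1, 8->2, 16->7, 13->5, 12->4, 10->3, 15->6
rank(y): 1->1, 5->2, 16->7, 8->4, 13->5, 15->6, 7->3
Step 2: d_i = R_x(i) - R_y(i); compute d_i^2.
  (1-1)^2=0, (2-2)^2=0, (7-7)^2=0, (5-4)^2=1, (4-5)^2=1, (3-6)^2=9, (6-3)^2=9
sum(d^2) = 20.
Step 3: rho = 1 - 6*20 / (7*(7^2 - 1)) = 1 - 120/336 = 0.642857.
Step 4: Under H0, t = rho * sqrt((n-2)/(1-rho^2)) = 1.8766 ~ t(5).
Step 5: Two-sided p-value from the t-distribution with 5 df = 0.119392.
Step 6: alpha = 0.05. fail to reject H0.

rho = 0.6429, p = 0.119392, fail to reject H0 at alpha = 0.05.


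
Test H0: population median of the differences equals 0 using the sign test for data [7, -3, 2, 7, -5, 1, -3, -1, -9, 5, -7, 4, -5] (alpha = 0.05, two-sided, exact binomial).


Step 1: Discard zero differences. Original n = 13; n_eff = number of nonzero differences = 13.
Nonzero differences (with sign): +7, -3, +2, +7, -5, +1, -3, -1, -9, +5, -7, +4, -5
Step 2: Count signs: positive = 6, negative = 7.
Step 3: Under H0: P(positive) = 0.5, so the number of positives S ~ Bin(13, 0.5).
Step 4: Two-sided exact p-value = sum of Bin(13,0.5) probabilities at or below the observed probability = 1.000000.
Step 5: alpha = 0.05. fail to reject H0.

n_eff = 13, pos = 6, neg = 7, p = 1.000000, fail to reject H0.


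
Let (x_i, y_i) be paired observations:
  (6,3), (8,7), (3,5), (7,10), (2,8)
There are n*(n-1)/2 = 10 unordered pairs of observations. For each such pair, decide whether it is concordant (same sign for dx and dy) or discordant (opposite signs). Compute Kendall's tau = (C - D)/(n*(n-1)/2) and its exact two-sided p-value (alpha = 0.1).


Step 1: Enumerate the 10 unordered pairs (i,j) with i<j and classify each by sign(x_j-x_i) * sign(y_j-y_i).
  (1,2):dx=+2,dy=+4->C; (1,3):dx=-3,dy=+2->D; (1,4):dx=+1,dy=+7->C; (1,5):dx=-4,dy=+5->D
  (2,3):dx=-5,dy=-2->C; (2,4):dx=-1,dy=+3->D; (2,5):dx=-6,dy=+1->D; (3,4):dx=+4,dy=+5->C
  (3,5):dx=-1,dy=+3->D; (4,5):dx=-5,dy=-2->C
Step 2: C = 5, D = 5, total pairs = 10.
Step 3: tau = (C - D)/(n(n-1)/2) = (5 - 5)/10 = 0.000000.
Step 4: Exact two-sided p-value (enumerate n! = 120 permutations of y under H0): p = 1.000000.
Step 5: alpha = 0.1. fail to reject H0.

tau_b = 0.0000 (C=5, D=5), p = 1.000000, fail to reject H0.


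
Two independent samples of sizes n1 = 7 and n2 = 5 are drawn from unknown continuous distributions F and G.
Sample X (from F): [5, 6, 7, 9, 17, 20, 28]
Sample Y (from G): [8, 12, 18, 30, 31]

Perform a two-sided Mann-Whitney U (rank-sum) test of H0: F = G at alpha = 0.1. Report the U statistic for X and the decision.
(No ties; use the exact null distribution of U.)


Step 1: Combine and sort all 12 observations; assign midranks.
sorted (value, group): (5,X), (6,X), (7,X), (8,Y), (9,X), (12,Y), (17,X), (18,Y), (20,X), (28,X), (30,Y), (31,Y)
ranks: 5->1, 6->2, 7->3, 8->4, 9->5, 12->6, 17->7, 18->8, 20->9, 28->10, 30->11, 31->12
Step 2: Rank sum for X: R1 = 1 + 2 + 3 + 5 + 7 + 9 + 10 = 37.
Step 3: U_X = R1 - n1(n1+1)/2 = 37 - 7*8/2 = 37 - 28 = 9.
       U_Y = n1*n2 - U_X = 35 - 9 = 26.
Step 4: No ties, so the exact null distribution of U (based on enumerating the C(12,7) = 792 equally likely rank assignments) gives the two-sided p-value.
Step 5: p-value = 0.202020; compare to alpha = 0.1. fail to reject H0.

U_X = 9, p = 0.202020, fail to reject H0 at alpha = 0.1.


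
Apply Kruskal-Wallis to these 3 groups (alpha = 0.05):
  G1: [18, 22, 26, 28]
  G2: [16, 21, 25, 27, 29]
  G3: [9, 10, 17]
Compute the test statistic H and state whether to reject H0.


Step 1: Combine all N = 12 observations and assign midranks.
sorted (value, group, rank): (9,G3,1), (10,G3,2), (16,G2,3), (17,G3,4), (18,G1,5), (21,G2,6), (22,G1,7), (25,G2,8), (26,G1,9), (27,G2,10), (28,G1,11), (29,G2,12)
Step 2: Sum ranks within each group.
R_1 = 32 (n_1 = 4)
R_2 = 39 (n_2 = 5)
R_3 = 7 (n_3 = 3)
Step 3: H = 12/(N(N+1)) * sum(R_i^2/n_i) - 3(N+1)
     = 12/(12*13) * (32^2/4 + 39^2/5 + 7^2/3) - 3*13
     = 0.076923 * 576.533 - 39
     = 5.348718.
Step 4: No ties, so H is used without correction.
Step 5: Under H0, H ~ chi^2(2); p-value = 0.068951.
Step 6: alpha = 0.05. fail to reject H0.

H = 5.3487, df = 2, p = 0.068951, fail to reject H0.


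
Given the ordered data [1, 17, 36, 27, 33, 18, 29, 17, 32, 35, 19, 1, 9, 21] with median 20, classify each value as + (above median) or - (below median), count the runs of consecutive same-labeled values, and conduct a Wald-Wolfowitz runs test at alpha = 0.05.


Step 1: Compute median = 20; label A = above, B = below.
Labels in order: BBAAABABAABBBA  (n_A = 7, n_B = 7)
Step 2: Count runs R = 8.
Step 3: Under H0 (random ordering), E[R] = 2*n_A*n_B/(n_A+n_B) + 1 = 2*7*7/14 + 1 = 8.0000.
        Var[R] = 2*n_A*n_B*(2*n_A*n_B - n_A - n_B) / ((n_A+n_B)^2 * (n_A+n_B-1)) = 8232/2548 = 3.2308.
        SD[R] = 1.7974.
Step 4: R = E[R], so z = 0 with no continuity correction.
Step 5: Two-sided p-value via normal approximation = 2*(1 - Phi(|z|)) = 1.000000.
Step 6: alpha = 0.05. fail to reject H0.

R = 8, z = 0.0000, p = 1.000000, fail to reject H0.


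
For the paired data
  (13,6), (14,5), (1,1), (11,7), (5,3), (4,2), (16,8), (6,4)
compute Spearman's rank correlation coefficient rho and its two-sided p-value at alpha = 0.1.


Step 1: Rank x and y separately (midranks; no ties here).
rank(x): 13->6, 14->7, 1->1, 11->5, 5->3, 4->2, 16->8, 6->4
rank(y): 6->6, 5->5, 1->1, 7->7, 3->3, 2->2, 8->8, 4->4
Step 2: d_i = R_x(i) - R_y(i); compute d_i^2.
  (6-6)^2=0, (7-5)^2=4, (1-1)^2=0, (5-7)^2=4, (3-3)^2=0, (2-2)^2=0, (8-8)^2=0, (4-4)^2=0
sum(d^2) = 8.
Step 3: rho = 1 - 6*8 / (8*(8^2 - 1)) = 1 - 48/504 = 0.904762.
Step 4: Under H0, t = rho * sqrt((n-2)/(1-rho^2)) = 5.2034 ~ t(6).
Step 5: Two-sided p-value from the t-distribution with 6 df = 0.002008.
Step 6: alpha = 0.1. reject H0.

rho = 0.9048, p = 0.002008, reject H0 at alpha = 0.1.


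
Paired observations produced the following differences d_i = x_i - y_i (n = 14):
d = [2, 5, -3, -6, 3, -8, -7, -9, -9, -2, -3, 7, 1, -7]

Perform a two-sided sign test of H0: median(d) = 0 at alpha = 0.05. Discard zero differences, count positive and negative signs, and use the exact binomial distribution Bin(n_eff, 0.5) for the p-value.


Step 1: Discard zero differences. Original n = 14; n_eff = number of nonzero differences = 14.
Nonzero differences (with sign): +2, +5, -3, -6, +3, -8, -7, -9, -9, -2, -3, +7, +1, -7
Step 2: Count signs: positive = 5, negative = 9.
Step 3: Under H0: P(positive) = 0.5, so the number of positives S ~ Bin(14, 0.5).
Step 4: Two-sided exact p-value = sum of Bin(14,0.5) probabilities at or below the observed probability = 0.423950.
Step 5: alpha = 0.05. fail to reject H0.

n_eff = 14, pos = 5, neg = 9, p = 0.423950, fail to reject H0.


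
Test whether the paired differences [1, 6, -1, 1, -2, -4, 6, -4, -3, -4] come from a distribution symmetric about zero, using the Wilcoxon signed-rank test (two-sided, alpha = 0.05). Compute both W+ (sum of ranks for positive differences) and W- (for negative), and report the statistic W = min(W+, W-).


Step 1: Drop any zero differences (none here) and take |d_i|.
|d| = [1, 6, 1, 1, 2, 4, 6, 4, 3, 4]
Step 2: Midrank |d_i| (ties get averaged ranks).
ranks: |1|->2, |6|->9.5, |1|->2, |1|->2, |2|->4, |4|->7, |6|->9.5, |4|->7, |3|->5, |4|->7
Step 3: Attach original signs; sum ranks with positive sign and with negative sign.
W+ = 2 + 9.5 + 2 + 9.5 = 23
W- = 2 + 4 + 7 + 7 + 5 + 7 = 32
(Check: W+ + W- = 55 should equal n(n+1)/2 = 55.)
Step 4: Test statistic W = min(W+, W-) = 23.
Step 5: Ties in |d|, so use the tie-corrected normal approximation.
        E[W] = n(n+1)/4 = 10*11/4 = 27.5.
        Tie groups: |d|=1 (t=3), |d|=4 (t=3), |d|=6 (t=2); sum(t^3 - t) = 54.
        Var[W] = n(n+1)(2n+1)/24 - sum(t^3-t)/48 = 2310/24 - 54/48 = 95.125.
        z = (W - E[W]) / sqrt(Var[W]) = (23 - 27.5) / 9.7532 = -0.4614.
        Two-sided p = 2*Phi(z) = 0.644521.
Step 6: alpha = 0.05. fail to reject H0.

W+ = 23, W- = 32, W = min = 23, p = 0.644521, fail to reject H0.


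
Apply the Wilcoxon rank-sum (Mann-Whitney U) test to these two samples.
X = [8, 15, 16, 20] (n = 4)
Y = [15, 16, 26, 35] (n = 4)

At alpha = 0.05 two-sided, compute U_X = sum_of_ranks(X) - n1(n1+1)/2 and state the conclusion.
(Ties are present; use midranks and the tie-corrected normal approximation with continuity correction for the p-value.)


Step 1: Combine and sort all 8 observations; assign midranks.
sorted (value, group): (8,X), (15,X), (15,Y), (16,X), (16,Y), (20,X), (26,Y), (35,Y)
ranks: 8->1, 15->2.5, 15->2.5, 16->4.5, 16->4.5, 20->6, 26->7, 35->8
Step 2: Rank sum for X: R1 = 1 + 2.5 + 4.5 + 6 = 14.
Step 3: U_X = R1 - n1(n1+1)/2 = 14 - 4*5/2 = 14 - 10 = 4.
       U_Y = n1*n2 - U_X = 16 - 4 = 12.
Step 4: Ties are present, so use the tie-corrected normal approximation (with continuity correction) for the p-value.
Step 5: p-value = 0.306492; compare to alpha = 0.05. fail to reject H0.

U_X = 4, p = 0.306492, fail to reject H0 at alpha = 0.05.


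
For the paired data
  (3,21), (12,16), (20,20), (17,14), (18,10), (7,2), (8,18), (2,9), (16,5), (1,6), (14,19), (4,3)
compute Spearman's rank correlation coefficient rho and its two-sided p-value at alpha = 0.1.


Step 1: Rank x and y separately (midranks; no ties here).
rank(x): 3->3, 12->7, 20->12, 17->10, 18->11, 7->5, 8->6, 2->2, 16->9, 1->1, 14->8, 4->4
rank(y): 21->12, 16->8, 20->11, 14->7, 10->6, 2->1, 18->9, 9->5, 5->3, 6->4, 19->10, 3->2
Step 2: d_i = R_x(i) - R_y(i); compute d_i^2.
  (3-12)^2=81, (7-8)^2=1, (12-11)^2=1, (10-7)^2=9, (11-6)^2=25, (5-1)^2=16, (6-9)^2=9, (2-5)^2=9, (9-3)^2=36, (1-4)^2=9, (8-10)^2=4, (4-2)^2=4
sum(d^2) = 204.
Step 3: rho = 1 - 6*204 / (12*(12^2 - 1)) = 1 - 1224/1716 = 0.286713.
Step 4: Under H0, t = rho * sqrt((n-2)/(1-rho^2)) = 0.9464 ~ t(10).
Step 5: Two-sided p-value from the t-distribution with 10 df = 0.366251.
Step 6: alpha = 0.1. fail to reject H0.

rho = 0.2867, p = 0.366251, fail to reject H0 at alpha = 0.1.


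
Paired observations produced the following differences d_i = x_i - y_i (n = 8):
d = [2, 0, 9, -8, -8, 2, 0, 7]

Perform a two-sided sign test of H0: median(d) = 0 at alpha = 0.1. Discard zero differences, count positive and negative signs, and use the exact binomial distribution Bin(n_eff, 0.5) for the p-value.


Step 1: Discard zero differences. Original n = 8; n_eff = number of nonzero differences = 6.
Nonzero differences (with sign): +2, +9, -8, -8, +2, +7
Step 2: Count signs: positive = 4, negative = 2.
Step 3: Under H0: P(positive) = 0.5, so the number of positives S ~ Bin(6, 0.5).
Step 4: Two-sided exact p-value = sum of Bin(6,0.5) probabilities at or below the observed probability = 0.687500.
Step 5: alpha = 0.1. fail to reject H0.

n_eff = 6, pos = 4, neg = 2, p = 0.687500, fail to reject H0.


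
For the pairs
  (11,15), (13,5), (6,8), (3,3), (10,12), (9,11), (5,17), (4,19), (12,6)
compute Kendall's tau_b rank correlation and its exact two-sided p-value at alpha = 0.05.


Step 1: Enumerate the 36 unordered pairs (i,j) with i<j and classify each by sign(x_j-x_i) * sign(y_j-y_i).
  (1,2):dx=+2,dy=-10->D; (1,3):dx=-5,dy=-7->C; (1,4):dx=-8,dy=-12->C; (1,5):dx=-1,dy=-3->C
  (1,6):dx=-2,dy=-4->C; (1,7):dx=-6,dy=+2->D; (1,8):dx=-7,dy=+4->D; (1,9):dx=+1,dy=-9->D
  (2,3):dx=-7,dy=+3->D; (2,4):dx=-10,dy=-2->C; (2,5):dx=-3,dy=+7->D; (2,6):dx=-4,dy=+6->D
  (2,7):dx=-8,dy=+12->D; (2,8):dx=-9,dy=+14->D; (2,9):dx=-1,dy=+1->D; (3,4):dx=-3,dy=-5->C
  (3,5):dx=+4,dy=+4->C; (3,6):dx=+3,dy=+3->C; (3,7):dx=-1,dy=+9->D; (3,8):dx=-2,dy=+11->D
  (3,9):dx=+6,dy=-2->D; (4,5):dx=+7,dy=+9->C; (4,6):dx=+6,dy=+8->C; (4,7):dx=+2,dy=+14->C
  (4,8):dx=+1,dy=+16->C; (4,9):dx=+9,dy=+3->C; (5,6):dx=-1,dy=-1->C; (5,7):dx=-5,dy=+5->D
  (5,8):dx=-6,dy=+7->D; (5,9):dx=+2,dy=-6->D; (6,7):dx=-4,dy=+6->D; (6,8):dx=-5,dy=+8->D
  (6,9):dx=+3,dy=-5->D; (7,8):dx=-1,dy=+2->D; (7,9):dx=+7,dy=-11->D; (8,9):dx=+8,dy=-13->D
Step 2: C = 14, D = 22, total pairs = 36.
Step 3: tau = (C - D)/(n(n-1)/2) = (14 - 22)/36 = -0.222222.
Step 4: Exact two-sided p-value (enumerate n! = 362880 permutations of y under H0): p = 0.476709.
Step 5: alpha = 0.05. fail to reject H0.

tau_b = -0.2222 (C=14, D=22), p = 0.476709, fail to reject H0.


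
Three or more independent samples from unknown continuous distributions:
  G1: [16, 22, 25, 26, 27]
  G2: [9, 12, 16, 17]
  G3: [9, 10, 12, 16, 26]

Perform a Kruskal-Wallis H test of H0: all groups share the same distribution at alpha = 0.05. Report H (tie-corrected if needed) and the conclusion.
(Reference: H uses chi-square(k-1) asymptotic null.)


Step 1: Combine all N = 14 observations and assign midranks.
sorted (value, group, rank): (9,G2,1.5), (9,G3,1.5), (10,G3,3), (12,G2,4.5), (12,G3,4.5), (16,G1,7), (16,G2,7), (16,G3,7), (17,G2,9), (22,G1,10), (25,G1,11), (26,G1,12.5), (26,G3,12.5), (27,G1,14)
Step 2: Sum ranks within each group.
R_1 = 54.5 (n_1 = 5)
R_2 = 22 (n_2 = 4)
R_3 = 28.5 (n_3 = 5)
Step 3: H = 12/(N(N+1)) * sum(R_i^2/n_i) - 3(N+1)
     = 12/(14*15) * (54.5^2/5 + 22^2/4 + 28.5^2/5) - 3*15
     = 0.057143 * 877.5 - 45
     = 5.142857.
Step 4: Ties present; correction factor C = 1 - 42/(14^3 - 14) = 0.984615. Corrected H = 5.142857 / 0.984615 = 5.223214.
Step 5: Under H0, H ~ chi^2(2); p-value = 0.073416.
Step 6: alpha = 0.05. fail to reject H0.

H = 5.2232, df = 2, p = 0.073416, fail to reject H0.


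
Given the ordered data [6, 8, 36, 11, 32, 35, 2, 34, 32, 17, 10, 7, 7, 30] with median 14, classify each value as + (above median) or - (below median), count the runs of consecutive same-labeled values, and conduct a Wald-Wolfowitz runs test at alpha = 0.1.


Step 1: Compute median = 14; label A = above, B = below.
Labels in order: BBABAABAAABBBA  (n_A = 7, n_B = 7)
Step 2: Count runs R = 8.
Step 3: Under H0 (random ordering), E[R] = 2*n_A*n_B/(n_A+n_B) + 1 = 2*7*7/14 + 1 = 8.0000.
        Var[R] = 2*n_A*n_B*(2*n_A*n_B - n_A - n_B) / ((n_A+n_B)^2 * (n_A+n_B-1)) = 8232/2548 = 3.2308.
        SD[R] = 1.7974.
Step 4: R = E[R], so z = 0 with no continuity correction.
Step 5: Two-sided p-value via normal approximation = 2*(1 - Phi(|z|)) = 1.000000.
Step 6: alpha = 0.1. fail to reject H0.

R = 8, z = 0.0000, p = 1.000000, fail to reject H0.


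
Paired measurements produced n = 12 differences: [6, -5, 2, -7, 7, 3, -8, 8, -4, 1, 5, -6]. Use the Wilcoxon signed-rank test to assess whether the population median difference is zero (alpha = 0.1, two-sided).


Step 1: Drop any zero differences (none here) and take |d_i|.
|d| = [6, 5, 2, 7, 7, 3, 8, 8, 4, 1, 5, 6]
Step 2: Midrank |d_i| (ties get averaged ranks).
ranks: |6|->7.5, |5|->5.5, |2|->2, |7|->9.5, |7|->9.5, |3|->3, |8|->11.5, |8|->11.5, |4|->4, |1|->1, |5|->5.5, |6|->7.5
Step 3: Attach original signs; sum ranks with positive sign and with negative sign.
W+ = 7.5 + 2 + 9.5 + 3 + 11.5 + 1 + 5.5 = 40
W- = 5.5 + 9.5 + 11.5 + 4 + 7.5 = 38
(Check: W+ + W- = 78 should equal n(n+1)/2 = 78.)
Step 4: Test statistic W = min(W+, W-) = 38.
Step 5: Ties in |d|, so use the tie-corrected normal approximation.
        E[W] = n(n+1)/4 = 12*13/4 = 39.
        Tie groups: |d|=5 (t=2), |d|=6 (t=2), |d|=7 (t=2), |d|=8 (t=2); sum(t^3 - t) = 24.
        Var[W] = n(n+1)(2n+1)/24 - sum(t^3-t)/48 = 3900/24 - 24/48 = 162.
        z = (W - E[W]) / sqrt(Var[W]) = (38 - 39) / 12.7279 = -0.0786.
        Two-sided p = 2*Phi(z) = 0.937377.
Step 6: alpha = 0.1. fail to reject H0.

W+ = 40, W- = 38, W = min = 38, p = 0.937377, fail to reject H0.


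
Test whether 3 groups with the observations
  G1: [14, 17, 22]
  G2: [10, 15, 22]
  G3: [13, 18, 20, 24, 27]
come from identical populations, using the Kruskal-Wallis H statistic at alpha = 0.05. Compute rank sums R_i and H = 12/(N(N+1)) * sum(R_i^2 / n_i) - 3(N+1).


Step 1: Combine all N = 11 observations and assign midranks.
sorted (value, group, rank): (10,G2,1), (13,G3,2), (14,G1,3), (15,G2,4), (17,G1,5), (18,G3,6), (20,G3,7), (22,G1,8.5), (22,G2,8.5), (24,G3,10), (27,G3,11)
Step 2: Sum ranks within each group.
R_1 = 16.5 (n_1 = 3)
R_2 = 13.5 (n_2 = 3)
R_3 = 36 (n_3 = 5)
Step 3: H = 12/(N(N+1)) * sum(R_i^2/n_i) - 3(N+1)
     = 12/(11*12) * (16.5^2/3 + 13.5^2/3 + 36^2/5) - 3*12
     = 0.090909 * 410.7 - 36
     = 1.336364.
Step 4: Ties present; correction factor C = 1 - 6/(11^3 - 11) = 0.995455. Corrected H = 1.336364 / 0.995455 = 1.342466.
Step 5: Under H0, H ~ chi^2(2); p-value = 0.511078.
Step 6: alpha = 0.05. fail to reject H0.

H = 1.3425, df = 2, p = 0.511078, fail to reject H0.


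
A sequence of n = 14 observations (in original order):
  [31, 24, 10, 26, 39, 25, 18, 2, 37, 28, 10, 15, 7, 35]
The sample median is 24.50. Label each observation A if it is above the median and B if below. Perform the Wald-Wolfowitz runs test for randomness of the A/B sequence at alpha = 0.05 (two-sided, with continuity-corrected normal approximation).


Step 1: Compute median = 24.50; label A = above, B = below.
Labels in order: ABBAAABBAABBBA  (n_A = 7, n_B = 7)
Step 2: Count runs R = 7.
Step 3: Under H0 (random ordering), E[R] = 2*n_A*n_B/(n_A+n_B) + 1 = 2*7*7/14 + 1 = 8.0000.
        Var[R] = 2*n_A*n_B*(2*n_A*n_B - n_A - n_B) / ((n_A+n_B)^2 * (n_A+n_B-1)) = 8232/2548 = 3.2308.
        SD[R] = 1.7974.
Step 4: Continuity-corrected z = (R + 0.5 - E[R]) / SD[R] = (7 + 0.5 - 8.0000) / 1.7974 = -0.2782.
Step 5: Two-sided p-value via normal approximation = 2*(1 - Phi(|z|)) = 0.780879.
Step 6: alpha = 0.05. fail to reject H0.

R = 7, z = -0.2782, p = 0.780879, fail to reject H0.


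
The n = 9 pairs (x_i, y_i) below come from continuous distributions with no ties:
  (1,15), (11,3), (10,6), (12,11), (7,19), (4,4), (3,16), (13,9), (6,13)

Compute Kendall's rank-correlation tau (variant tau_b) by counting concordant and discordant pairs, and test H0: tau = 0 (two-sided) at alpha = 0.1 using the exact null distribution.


Step 1: Enumerate the 36 unordered pairs (i,j) with i<j and classify each by sign(x_j-x_i) * sign(y_j-y_i).
  (1,2):dx=+10,dy=-12->D; (1,3):dx=+9,dy=-9->D; (1,4):dx=+11,dy=-4->D; (1,5):dx=+6,dy=+4->C
  (1,6):dx=+3,dy=-11->D; (1,7):dx=+2,dy=+1->C; (1,8):dx=+12,dy=-6->D; (1,9):dx=+5,dy=-2->D
  (2,3):dx=-1,dy=+3->D; (2,4):dx=+1,dy=+8->C; (2,5):dx=-4,dy=+16->D; (2,6):dx=-7,dy=+1->D
  (2,7):dx=-8,dy=+13->D; (2,8):dx=+2,dy=+6->C; (2,9):dx=-5,dy=+10->D; (3,4):dx=+2,dy=+5->C
  (3,5):dx=-3,dy=+13->D; (3,6):dx=-6,dy=-2->C; (3,7):dx=-7,dy=+10->D; (3,8):dx=+3,dy=+3->C
  (3,9):dx=-4,dy=+7->D; (4,5):dx=-5,dy=+8->D; (4,6):dx=-8,dy=-7->C; (4,7):dx=-9,dy=+5->D
  (4,8):dx=+1,dy=-2->D; (4,9):dx=-6,dy=+2->D; (5,6):dx=-3,dy=-15->C; (5,7):dx=-4,dy=-3->C
  (5,8):dx=+6,dy=-10->D; (5,9):dx=-1,dy=-6->C; (6,7):dx=-1,dy=+12->D; (6,8):dx=+9,dy=+5->C
  (6,9):dx=+2,dy=+9->C; (7,8):dx=+10,dy=-7->D; (7,9):dx=+3,dy=-3->D; (8,9):dx=-7,dy=+4->D
Step 2: C = 13, D = 23, total pairs = 36.
Step 3: tau = (C - D)/(n(n-1)/2) = (13 - 23)/36 = -0.277778.
Step 4: Exact two-sided p-value (enumerate n! = 362880 permutations of y under H0): p = 0.358488.
Step 5: alpha = 0.1. fail to reject H0.

tau_b = -0.2778 (C=13, D=23), p = 0.358488, fail to reject H0.


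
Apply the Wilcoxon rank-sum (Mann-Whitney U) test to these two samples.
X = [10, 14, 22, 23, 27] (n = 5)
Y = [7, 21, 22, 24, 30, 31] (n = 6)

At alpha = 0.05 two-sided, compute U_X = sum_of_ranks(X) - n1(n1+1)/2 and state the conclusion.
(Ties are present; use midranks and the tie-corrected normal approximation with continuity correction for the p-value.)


Step 1: Combine and sort all 11 observations; assign midranks.
sorted (value, group): (7,Y), (10,X), (14,X), (21,Y), (22,X), (22,Y), (23,X), (24,Y), (27,X), (30,Y), (31,Y)
ranks: 7->1, 10->2, 14->3, 21->4, 22->5.5, 22->5.5, 23->7, 24->8, 27->9, 30->10, 31->11
Step 2: Rank sum for X: R1 = 2 + 3 + 5.5 + 7 + 9 = 26.5.
Step 3: U_X = R1 - n1(n1+1)/2 = 26.5 - 5*6/2 = 26.5 - 15 = 11.5.
       U_Y = n1*n2 - U_X = 30 - 11.5 = 18.5.
Step 4: Ties are present, so use the tie-corrected normal approximation (with continuity correction) for the p-value.
Step 5: p-value = 0.583025; compare to alpha = 0.05. fail to reject H0.

U_X = 11.5, p = 0.583025, fail to reject H0 at alpha = 0.05.


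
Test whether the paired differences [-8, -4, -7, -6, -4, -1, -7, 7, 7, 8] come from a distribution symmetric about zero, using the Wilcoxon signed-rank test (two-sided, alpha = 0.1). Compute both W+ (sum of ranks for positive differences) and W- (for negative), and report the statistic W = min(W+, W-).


Step 1: Drop any zero differences (none here) and take |d_i|.
|d| = [8, 4, 7, 6, 4, 1, 7, 7, 7, 8]
Step 2: Midrank |d_i| (ties get averaged ranks).
ranks: |8|->9.5, |4|->2.5, |7|->6.5, |6|->4, |4|->2.5, |1|->1, |7|->6.5, |7|->6.5, |7|->6.5, |8|->9.5
Step 3: Attach original signs; sum ranks with positive sign and with negative sign.
W+ = 6.5 + 6.5 + 9.5 = 22.5
W- = 9.5 + 2.5 + 6.5 + 4 + 2.5 + 1 + 6.5 = 32.5
(Check: W+ + W- = 55 should equal n(n+1)/2 = 55.)
Step 4: Test statistic W = min(W+, W-) = 22.5.
Step 5: Ties in |d|, so use the tie-corrected normal approximation.
        E[W] = n(n+1)/4 = 10*11/4 = 27.5.
        Tie groups: |d|=4 (t=2), |d|=7 (t=4), |d|=8 (t=2); sum(t^3 - t) = 72.
        Var[W] = n(n+1)(2n+1)/24 - sum(t^3-t)/48 = 2310/24 - 72/48 = 94.75.
        z = (W - E[W]) / sqrt(Var[W]) = (22.5 - 27.5) / 9.7340 = -0.5137.
        Two-sided p = 2*Phi(z) = 0.607486.
Step 6: alpha = 0.1. fail to reject H0.

W+ = 22.5, W- = 32.5, W = min = 22.5, p = 0.607486, fail to reject H0.


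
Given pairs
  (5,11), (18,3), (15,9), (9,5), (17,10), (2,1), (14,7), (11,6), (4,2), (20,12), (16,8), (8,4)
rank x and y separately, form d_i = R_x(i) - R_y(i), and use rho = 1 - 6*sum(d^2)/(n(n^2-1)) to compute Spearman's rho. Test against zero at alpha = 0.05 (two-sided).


Step 1: Rank x and y separately (midranks; no ties here).
rank(x): 5->3, 18->11, 15->8, 9->5, 17->10, 2->1, 14->7, 11->6, 4->2, 20->12, 16->9, 8->4
rank(y): 11->11, 3->3, 9->9, 5->5, 10->10, 1->1, 7->7, 6->6, 2->2, 12->12, 8->8, 4->4
Step 2: d_i = R_x(i) - R_y(i); compute d_i^2.
  (3-11)^2=64, (11-3)^2=64, (8-9)^2=1, (5-5)^2=0, (10-10)^2=0, (1-1)^2=0, (7-7)^2=0, (6-6)^2=0, (2-2)^2=0, (12-12)^2=0, (9-8)^2=1, (4-4)^2=0
sum(d^2) = 130.
Step 3: rho = 1 - 6*130 / (12*(12^2 - 1)) = 1 - 780/1716 = 0.545455.
Step 4: Under H0, t = rho * sqrt((n-2)/(1-rho^2)) = 2.0580 ~ t(10).
Step 5: Two-sided p-value from the t-distribution with 10 df = 0.066612.
Step 6: alpha = 0.05. fail to reject H0.

rho = 0.5455, p = 0.066612, fail to reject H0 at alpha = 0.05.


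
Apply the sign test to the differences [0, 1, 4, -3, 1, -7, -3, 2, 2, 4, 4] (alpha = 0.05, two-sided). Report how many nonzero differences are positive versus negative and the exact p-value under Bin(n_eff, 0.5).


Step 1: Discard zero differences. Original n = 11; n_eff = number of nonzero differences = 10.
Nonzero differences (with sign): +1, +4, -3, +1, -7, -3, +2, +2, +4, +4
Step 2: Count signs: positive = 7, negative = 3.
Step 3: Under H0: P(positive) = 0.5, so the number of positives S ~ Bin(10, 0.5).
Step 4: Two-sided exact p-value = sum of Bin(10,0.5) probabilities at or below the observed probability = 0.343750.
Step 5: alpha = 0.05. fail to reject H0.

n_eff = 10, pos = 7, neg = 3, p = 0.343750, fail to reject H0.


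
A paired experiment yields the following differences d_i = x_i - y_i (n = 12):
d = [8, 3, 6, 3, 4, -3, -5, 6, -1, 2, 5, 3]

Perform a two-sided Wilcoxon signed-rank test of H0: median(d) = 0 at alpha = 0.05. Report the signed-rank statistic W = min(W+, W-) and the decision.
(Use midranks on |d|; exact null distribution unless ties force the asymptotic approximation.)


Step 1: Drop any zero differences (none here) and take |d_i|.
|d| = [8, 3, 6, 3, 4, 3, 5, 6, 1, 2, 5, 3]
Step 2: Midrank |d_i| (ties get averaged ranks).
ranks: |8|->12, |3|->4.5, |6|->10.5, |3|->4.5, |4|->7, |3|->4.5, |5|->8.5, |6|->10.5, |1|->1, |2|->2, |5|->8.5, |3|->4.5
Step 3: Attach original signs; sum ranks with positive sign and with negative sign.
W+ = 12 + 4.5 + 10.5 + 4.5 + 7 + 10.5 + 2 + 8.5 + 4.5 = 64
W- = 4.5 + 8.5 + 1 = 14
(Check: W+ + W- = 78 should equal n(n+1)/2 = 78.)
Step 4: Test statistic W = min(W+, W-) = 14.
Step 5: Ties in |d|, so use the tie-corrected normal approximation.
        E[W] = n(n+1)/4 = 12*13/4 = 39.
        Tie groups: |d|=3 (t=4), |d|=5 (t=2), |d|=6 (t=2); sum(t^3 - t) = 72.
        Var[W] = n(n+1)(2n+1)/24 - sum(t^3-t)/48 = 3900/24 - 72/48 = 161.
        z = (W - E[W]) / sqrt(Var[W]) = (14 - 39) / 12.6886 = -1.9703.
        Two-sided p = 2*Phi(z) = 0.048807.
Step 6: alpha = 0.05. reject H0.

W+ = 64, W- = 14, W = min = 14, p = 0.048807, reject H0.


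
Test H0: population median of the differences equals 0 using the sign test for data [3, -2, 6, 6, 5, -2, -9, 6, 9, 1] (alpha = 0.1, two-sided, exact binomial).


Step 1: Discard zero differences. Original n = 10; n_eff = number of nonzero differences = 10.
Nonzero differences (with sign): +3, -2, +6, +6, +5, -2, -9, +6, +9, +1
Step 2: Count signs: positive = 7, negative = 3.
Step 3: Under H0: P(positive) = 0.5, so the number of positives S ~ Bin(10, 0.5).
Step 4: Two-sided exact p-value = sum of Bin(10,0.5) probabilities at or below the observed probability = 0.343750.
Step 5: alpha = 0.1. fail to reject H0.

n_eff = 10, pos = 7, neg = 3, p = 0.343750, fail to reject H0.


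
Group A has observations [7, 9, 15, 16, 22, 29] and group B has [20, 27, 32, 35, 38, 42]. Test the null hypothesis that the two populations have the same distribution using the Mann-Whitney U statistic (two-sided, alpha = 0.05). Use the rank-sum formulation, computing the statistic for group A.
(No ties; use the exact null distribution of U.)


Step 1: Combine and sort all 12 observations; assign midranks.
sorted (value, group): (7,X), (9,X), (15,X), (16,X), (20,Y), (22,X), (27,Y), (29,X), (32,Y), (35,Y), (38,Y), (42,Y)
ranks: 7->1, 9->2, 15->3, 16->4, 20->5, 22->6, 27->7, 29->8, 32->9, 35->10, 38->11, 42->12
Step 2: Rank sum for X: R1 = 1 + 2 + 3 + 4 + 6 + 8 = 24.
Step 3: U_X = R1 - n1(n1+1)/2 = 24 - 6*7/2 = 24 - 21 = 3.
       U_Y = n1*n2 - U_X = 36 - 3 = 33.
Step 4: No ties, so the exact null distribution of U (based on enumerating the C(12,6) = 924 equally likely rank assignments) gives the two-sided p-value.
Step 5: p-value = 0.015152; compare to alpha = 0.05. reject H0.

U_X = 3, p = 0.015152, reject H0 at alpha = 0.05.


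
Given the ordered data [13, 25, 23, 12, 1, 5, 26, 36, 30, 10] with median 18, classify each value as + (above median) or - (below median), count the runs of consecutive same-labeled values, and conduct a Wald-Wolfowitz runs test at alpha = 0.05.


Step 1: Compute median = 18; label A = above, B = below.
Labels in order: BAABBBAAAB  (n_A = 5, n_B = 5)
Step 2: Count runs R = 5.
Step 3: Under H0 (random ordering), E[R] = 2*n_A*n_B/(n_A+n_B) + 1 = 2*5*5/10 + 1 = 6.0000.
        Var[R] = 2*n_A*n_B*(2*n_A*n_B - n_A - n_B) / ((n_A+n_B)^2 * (n_A+n_B-1)) = 2000/900 = 2.2222.
        SD[R] = 1.4907.
Step 4: Continuity-corrected z = (R + 0.5 - E[R]) / SD[R] = (5 + 0.5 - 6.0000) / 1.4907 = -0.3354.
Step 5: Two-sided p-value via normal approximation = 2*(1 - Phi(|z|)) = 0.737316.
Step 6: alpha = 0.05. fail to reject H0.

R = 5, z = -0.3354, p = 0.737316, fail to reject H0.


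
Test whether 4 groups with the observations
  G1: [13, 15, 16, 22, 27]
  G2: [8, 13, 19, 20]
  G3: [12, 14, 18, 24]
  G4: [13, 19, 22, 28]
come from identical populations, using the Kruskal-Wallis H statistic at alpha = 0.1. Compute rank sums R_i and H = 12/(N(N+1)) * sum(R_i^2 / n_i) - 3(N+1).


Step 1: Combine all N = 17 observations and assign midranks.
sorted (value, group, rank): (8,G2,1), (12,G3,2), (13,G1,4), (13,G2,4), (13,G4,4), (14,G3,6), (15,G1,7), (16,G1,8), (18,G3,9), (19,G2,10.5), (19,G4,10.5), (20,G2,12), (22,G1,13.5), (22,G4,13.5), (24,G3,15), (27,G1,16), (28,G4,17)
Step 2: Sum ranks within each group.
R_1 = 48.5 (n_1 = 5)
R_2 = 27.5 (n_2 = 4)
R_3 = 32 (n_3 = 4)
R_4 = 45 (n_4 = 4)
Step 3: H = 12/(N(N+1)) * sum(R_i^2/n_i) - 3(N+1)
     = 12/(17*18) * (48.5^2/5 + 27.5^2/4 + 32^2/4 + 45^2/4) - 3*18
     = 0.039216 * 1421.76 - 54
     = 1.755392.
Step 4: Ties present; correction factor C = 1 - 36/(17^3 - 17) = 0.992647. Corrected H = 1.755392 / 0.992647 = 1.768395.
Step 5: Under H0, H ~ chi^2(3); p-value = 0.621837.
Step 6: alpha = 0.1. fail to reject H0.

H = 1.7684, df = 3, p = 0.621837, fail to reject H0.


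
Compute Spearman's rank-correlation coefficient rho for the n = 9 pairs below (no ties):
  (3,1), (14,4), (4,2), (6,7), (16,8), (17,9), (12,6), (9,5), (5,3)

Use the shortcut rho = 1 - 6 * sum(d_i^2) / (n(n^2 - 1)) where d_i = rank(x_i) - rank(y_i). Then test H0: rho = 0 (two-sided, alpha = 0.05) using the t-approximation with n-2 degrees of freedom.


Step 1: Rank x and y separately (midranks; no ties here).
rank(x): 3->1, 14->7, 4->2, 6->4, 16->8, 17->9, 12->6, 9->5, 5->3
rank(y): 1->1, 4->4, 2->2, 7->7, 8->8, 9->9, 6->6, 5->5, 3->3
Step 2: d_i = R_x(i) - R_y(i); compute d_i^2.
  (1-1)^2=0, (7-4)^2=9, (2-2)^2=0, (4-7)^2=9, (8-8)^2=0, (9-9)^2=0, (6-6)^2=0, (5-5)^2=0, (3-3)^2=0
sum(d^2) = 18.
Step 3: rho = 1 - 6*18 / (9*(9^2 - 1)) = 1 - 108/720 = 0.850000.
Step 4: Under H0, t = rho * sqrt((n-2)/(1-rho^2)) = 4.2691 ~ t(7).
Step 5: Two-sided p-value from the t-distribution with 7 df = 0.003705.
Step 6: alpha = 0.05. reject H0.

rho = 0.8500, p = 0.003705, reject H0 at alpha = 0.05.
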